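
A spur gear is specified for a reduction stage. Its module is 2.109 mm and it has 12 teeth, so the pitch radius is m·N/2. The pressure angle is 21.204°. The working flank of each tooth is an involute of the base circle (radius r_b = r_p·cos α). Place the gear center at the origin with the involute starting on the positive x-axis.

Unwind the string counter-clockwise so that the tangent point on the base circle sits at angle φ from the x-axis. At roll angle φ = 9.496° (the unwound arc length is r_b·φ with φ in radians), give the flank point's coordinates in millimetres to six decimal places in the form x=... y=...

x=11.958223 y=0.017853

pitch radius r_p = m·N/2 = 2.109·12/2 = 12.654000
base radius r_b = r_p·cos α = 12.654000·cos 21.204° = 11.797306
roll angle φ = 9.496° = 0.16573647 rad
x = r_b·(cos φ + φ·sin φ) = 11.797306·(0.98629712 + 0.16573647·0.16497875) = 11.958223
y = r_b·(sin φ − φ·cos φ) = 11.797306·(0.16497875 − 0.16573647·0.98629712) = 0.017853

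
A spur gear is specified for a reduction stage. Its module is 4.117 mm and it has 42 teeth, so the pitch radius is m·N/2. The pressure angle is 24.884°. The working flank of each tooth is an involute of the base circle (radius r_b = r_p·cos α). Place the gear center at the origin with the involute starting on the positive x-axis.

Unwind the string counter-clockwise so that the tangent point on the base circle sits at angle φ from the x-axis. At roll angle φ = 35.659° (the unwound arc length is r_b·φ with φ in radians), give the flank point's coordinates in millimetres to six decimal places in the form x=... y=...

x=92.180574 y=6.061596

pitch radius r_p = m·N/2 = 4.117·42/2 = 86.457000
base radius r_b = r_p·cos α = 86.457000·cos 24.884° = 78.430467
roll angle φ = 35.659° = 0.62236696 rad
x = r_b·(cos φ + φ·sin φ) = 78.430467·(0.81250089 + 0.62236696·0.58295995) = 92.180574
y = r_b·(sin φ − φ·cos φ) = 78.430467·(0.58295995 − 0.62236696·0.81250089) = 6.061596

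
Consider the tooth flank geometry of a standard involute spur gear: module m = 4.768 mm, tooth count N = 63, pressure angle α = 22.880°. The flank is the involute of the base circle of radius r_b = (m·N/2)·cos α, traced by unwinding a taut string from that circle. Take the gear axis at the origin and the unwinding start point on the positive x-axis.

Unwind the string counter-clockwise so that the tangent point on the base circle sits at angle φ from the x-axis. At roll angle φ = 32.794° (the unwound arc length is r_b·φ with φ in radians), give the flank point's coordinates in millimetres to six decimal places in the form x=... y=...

pitch radius r_p = m·N/2 = 4.768·63/2 = 150.192000
base radius r_b = r_p·cos α = 150.192000·cos 22.880° = 138.375071
roll angle φ = 32.794° = 0.57236327 rad
x = r_b·(cos φ + φ·sin φ) = 138.375071·(0.84062333 + 0.57236327·0.54162018) = 159.218069
y = r_b·(sin φ − φ·cos φ) = 138.375071·(0.54162018 − 0.57236327·0.84062333) = 8.368684

x=159.218069 y=8.368684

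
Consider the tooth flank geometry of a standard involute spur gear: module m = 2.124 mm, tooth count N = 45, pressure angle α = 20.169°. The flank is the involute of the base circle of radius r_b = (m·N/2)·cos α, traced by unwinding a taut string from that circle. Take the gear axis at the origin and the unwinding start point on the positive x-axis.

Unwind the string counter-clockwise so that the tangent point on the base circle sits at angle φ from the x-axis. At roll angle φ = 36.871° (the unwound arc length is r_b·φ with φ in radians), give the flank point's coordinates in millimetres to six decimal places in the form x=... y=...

pitch radius r_p = m·N/2 = 2.124·45/2 = 47.790000
base radius r_b = r_p·cos α = 47.790000·cos 20.169° = 44.859503
roll angle φ = 36.871° = 0.64352035 rad
x = r_b·(cos φ + φ·sin φ) = 44.859503·(0.79998846 + 0.64352035·0.60001539) = 53.208331
y = r_b·(sin φ − φ·cos φ) = 44.859503·(0.60001539 − 0.64352035·0.79998846) = 3.822323

x=53.208331 y=3.822323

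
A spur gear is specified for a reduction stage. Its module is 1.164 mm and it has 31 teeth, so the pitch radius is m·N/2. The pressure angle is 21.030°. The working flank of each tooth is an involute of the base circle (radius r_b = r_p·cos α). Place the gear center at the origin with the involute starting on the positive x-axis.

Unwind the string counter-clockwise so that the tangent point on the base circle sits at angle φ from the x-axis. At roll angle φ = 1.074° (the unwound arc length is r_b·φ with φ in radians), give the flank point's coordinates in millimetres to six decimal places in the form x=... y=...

pitch radius r_p = m·N/2 = 1.164·31/2 = 18.042000
base radius r_b = r_p·cos α = 18.042000·cos 21.030° = 16.840270
roll angle φ = 1.074° = 0.01874484 rad
x = r_b·(cos φ + φ·sin φ) = 16.840270·(0.99982432 + 0.01874484·0.01874374) = 16.843229
y = r_b·(sin φ − φ·cos φ) = 16.840270·(0.01874374 − 0.01874484·0.99982432) = 0.000037

x=16.843229 y=0.000037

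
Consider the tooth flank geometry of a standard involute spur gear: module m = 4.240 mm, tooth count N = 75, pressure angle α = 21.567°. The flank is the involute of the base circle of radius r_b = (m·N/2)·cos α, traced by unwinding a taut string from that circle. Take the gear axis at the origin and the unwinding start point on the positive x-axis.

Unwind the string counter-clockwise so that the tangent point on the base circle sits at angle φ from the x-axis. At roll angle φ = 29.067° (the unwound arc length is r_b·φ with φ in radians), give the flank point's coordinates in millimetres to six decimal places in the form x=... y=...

pitch radius r_p = m·N/2 = 4.240·75/2 = 159.000000
base radius r_b = r_p·cos α = 159.000000·cos 21.567° = 147.868149
roll angle φ = 29.067° = 0.50731485 rad
x = r_b·(cos φ + φ·sin φ) = 147.868149·(0.87405219 + 0.50731485·0.48583204) = 165.689513
y = r_b·(sin φ − φ·cos φ) = 147.868149·(0.48583204 − 0.50731485·0.87405219) = 6.271441

x=165.689513 y=6.271441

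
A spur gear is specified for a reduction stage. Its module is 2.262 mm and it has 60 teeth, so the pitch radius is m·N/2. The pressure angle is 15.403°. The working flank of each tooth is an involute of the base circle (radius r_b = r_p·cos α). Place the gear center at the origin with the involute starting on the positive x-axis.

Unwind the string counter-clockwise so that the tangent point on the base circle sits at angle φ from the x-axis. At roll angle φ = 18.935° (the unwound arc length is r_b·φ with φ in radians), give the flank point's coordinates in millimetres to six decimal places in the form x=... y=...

x=68.898203 y=0.778545

pitch radius r_p = m·N/2 = 2.262·60/2 = 67.860000
base radius r_b = r_p·cos α = 67.860000·cos 15.403° = 65.422570
roll angle φ = 18.935° = 0.33047809 rad
x = r_b·(cos φ + φ·sin φ) = 65.422570·(0.94588731 + 0.33047809·0.32449529) = 68.898203
y = r_b·(sin φ − φ·cos φ) = 65.422570·(0.32449529 − 0.33047809·0.94588731) = 0.778545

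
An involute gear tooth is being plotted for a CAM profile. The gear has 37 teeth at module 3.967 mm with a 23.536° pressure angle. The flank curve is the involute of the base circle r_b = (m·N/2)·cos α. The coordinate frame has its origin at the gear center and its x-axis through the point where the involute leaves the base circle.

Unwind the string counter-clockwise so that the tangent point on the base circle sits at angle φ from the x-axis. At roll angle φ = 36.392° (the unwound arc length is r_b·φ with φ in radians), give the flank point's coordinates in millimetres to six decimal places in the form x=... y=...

x=79.517879 y=5.518470

pitch radius r_p = m·N/2 = 3.967·37/2 = 73.389500
base radius r_b = r_p·cos α = 73.389500·cos 23.536° = 67.284180
roll angle φ = 36.392° = 0.63516022 rad
x = r_b·(cos φ + φ·sin φ) = 67.284180·(0.80497665 + 0.63516022·0.59330650) = 79.517879
y = r_b·(sin φ − φ·cos φ) = 67.284180·(0.59330650 − 0.63516022·0.80497665) = 5.518470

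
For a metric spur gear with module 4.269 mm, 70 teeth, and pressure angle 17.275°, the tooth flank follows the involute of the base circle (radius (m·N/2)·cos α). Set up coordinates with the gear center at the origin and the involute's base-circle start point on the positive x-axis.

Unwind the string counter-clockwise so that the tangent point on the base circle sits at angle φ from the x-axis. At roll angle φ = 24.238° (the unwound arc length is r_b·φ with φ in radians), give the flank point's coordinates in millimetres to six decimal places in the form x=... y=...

x=154.875786 y=3.536364

pitch radius r_p = m·N/2 = 4.269·70/2 = 149.415000
base radius r_b = r_p·cos α = 149.415000·cos 17.275° = 142.674959
roll angle φ = 24.238° = 0.42303290 rad
x = r_b·(cos φ + φ·sin φ) = 142.674959·(0.91184804 + 0.42303290·0.41052788) = 154.875786
y = r_b·(sin φ − φ·cos φ) = 142.674959·(0.41052788 − 0.42303290·0.91184804) = 3.536364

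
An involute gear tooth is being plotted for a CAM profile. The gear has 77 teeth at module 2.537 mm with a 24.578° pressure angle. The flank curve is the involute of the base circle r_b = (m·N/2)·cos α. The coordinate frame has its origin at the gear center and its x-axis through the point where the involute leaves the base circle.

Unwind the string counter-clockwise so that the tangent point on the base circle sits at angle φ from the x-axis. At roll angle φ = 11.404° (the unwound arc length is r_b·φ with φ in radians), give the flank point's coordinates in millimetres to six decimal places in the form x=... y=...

x=90.566836 y=0.232539

pitch radius r_p = m·N/2 = 2.537·77/2 = 97.674500
base radius r_b = r_p·cos α = 97.674500·cos 24.578° = 88.824788
roll angle φ = 11.404° = 0.19903735 rad
x = r_b·(cos φ + φ·sin φ) = 88.824788·(0.98025737 + 0.19903735·0.19772578) = 90.566836
y = r_b·(sin φ − φ·cos φ) = 88.824788·(0.19772578 − 0.19903735·0.98025737) = 0.232539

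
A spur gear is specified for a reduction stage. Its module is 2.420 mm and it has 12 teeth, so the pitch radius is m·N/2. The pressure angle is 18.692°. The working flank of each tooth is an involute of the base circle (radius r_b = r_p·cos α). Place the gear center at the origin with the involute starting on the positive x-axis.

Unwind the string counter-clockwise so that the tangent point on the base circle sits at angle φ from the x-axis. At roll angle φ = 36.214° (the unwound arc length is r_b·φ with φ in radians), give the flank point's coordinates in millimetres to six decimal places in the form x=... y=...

x=16.233121 y=1.112049

pitch radius r_p = m·N/2 = 2.420·12/2 = 14.520000
base radius r_b = r_p·cos α = 14.520000·cos 18.692° = 13.754143
roll angle φ = 36.214° = 0.63205354 rad
x = r_b·(cos φ + φ·sin φ) = 13.754143·(0.80681598 + 0.63205354·0.59080283) = 16.233121
y = r_b·(sin φ − φ·cos φ) = 13.754143·(0.59080283 − 0.63205354·0.80681598) = 1.112049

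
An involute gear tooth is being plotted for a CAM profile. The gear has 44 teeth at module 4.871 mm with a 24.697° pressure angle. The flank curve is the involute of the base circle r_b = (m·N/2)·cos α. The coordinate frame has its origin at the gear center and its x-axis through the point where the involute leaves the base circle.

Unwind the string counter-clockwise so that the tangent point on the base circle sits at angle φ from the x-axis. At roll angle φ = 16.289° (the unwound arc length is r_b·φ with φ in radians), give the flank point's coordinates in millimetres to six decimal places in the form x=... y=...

x=101.215290 y=0.739707

pitch radius r_p = m·N/2 = 4.871·44/2 = 107.162000
base radius r_b = r_p·cos α = 107.162000·cos 24.697° = 97.359898
roll angle φ = 16.289° = 0.28429668 rad
x = r_b·(cos φ + φ·sin φ) = 97.359898·(0.95985916 + 0.28429668·0.28048243) = 101.215290
y = r_b·(sin φ − φ·cos φ) = 97.359898·(0.28048243 − 0.28429668·0.95985916) = 0.739707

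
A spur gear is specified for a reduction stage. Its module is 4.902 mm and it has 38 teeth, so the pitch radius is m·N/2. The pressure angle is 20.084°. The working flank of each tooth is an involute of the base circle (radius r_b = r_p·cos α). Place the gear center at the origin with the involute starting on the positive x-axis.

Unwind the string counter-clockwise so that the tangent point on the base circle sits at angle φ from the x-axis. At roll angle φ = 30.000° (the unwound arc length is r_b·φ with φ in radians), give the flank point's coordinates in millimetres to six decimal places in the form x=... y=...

pitch radius r_p = m·N/2 = 4.902·38/2 = 93.138000
base radius r_b = r_p·cos α = 93.138000·cos 20.084° = 87.474295
roll angle φ = 30.000° = 0.52359878 rad
x = r_b·(cos φ + φ·sin φ) = 87.474295·(0.86602540 + 0.52359878·0.50000000) = 98.655679
y = r_b·(sin φ − φ·cos φ) = 87.474295·(0.50000000 − 0.52359878·0.86602540) = 4.071942

x=98.655679 y=4.071942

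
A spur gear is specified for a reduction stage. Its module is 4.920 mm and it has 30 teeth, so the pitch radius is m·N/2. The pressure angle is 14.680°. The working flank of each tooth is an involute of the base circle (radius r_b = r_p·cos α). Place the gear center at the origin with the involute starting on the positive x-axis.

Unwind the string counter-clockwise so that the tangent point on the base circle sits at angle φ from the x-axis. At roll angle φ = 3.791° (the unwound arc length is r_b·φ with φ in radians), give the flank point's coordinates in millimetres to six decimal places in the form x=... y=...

pitch radius r_p = m·N/2 = 4.920·30/2 = 73.800000
base radius r_b = r_p·cos α = 73.800000·cos 14.680° = 71.390893
roll angle φ = 3.791° = 0.06616543 rad
x = r_b·(cos φ + φ·sin φ) = 71.390893·(0.99781187 + 0.06616543·0.06611717) = 71.546992
y = r_b·(sin φ − φ·cos φ) = 71.390893·(0.06611717 − 0.06616543·0.99781187) = 0.006890

x=71.546992 y=0.006890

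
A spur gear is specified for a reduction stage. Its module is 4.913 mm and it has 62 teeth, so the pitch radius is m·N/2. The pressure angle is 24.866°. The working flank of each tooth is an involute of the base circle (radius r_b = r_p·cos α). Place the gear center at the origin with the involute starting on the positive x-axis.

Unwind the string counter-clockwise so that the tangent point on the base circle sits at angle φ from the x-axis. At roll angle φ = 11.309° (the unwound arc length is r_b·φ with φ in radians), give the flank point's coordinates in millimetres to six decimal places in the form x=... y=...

x=140.849111 y=0.352815

pitch radius r_p = m·N/2 = 4.913·62/2 = 152.303000
base radius r_b = r_p·cos α = 152.303000·cos 24.866° = 138.183553
roll angle φ = 11.309° = 0.19737929 rad
x = r_b·(cos φ + φ·sin φ) = 138.183553·(0.98058387 + 0.19737929·0.19610018) = 140.849111
y = r_b·(sin φ − φ·cos φ) = 138.183553·(0.19610018 − 0.19737929·0.98058387) = 0.352815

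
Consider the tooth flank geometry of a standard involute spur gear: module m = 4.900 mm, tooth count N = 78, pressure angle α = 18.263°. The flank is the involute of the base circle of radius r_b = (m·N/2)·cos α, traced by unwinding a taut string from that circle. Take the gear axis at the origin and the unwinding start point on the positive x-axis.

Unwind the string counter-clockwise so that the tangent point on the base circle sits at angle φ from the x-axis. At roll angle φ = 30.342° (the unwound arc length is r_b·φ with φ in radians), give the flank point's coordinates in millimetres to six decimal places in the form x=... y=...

pitch radius r_p = m·N/2 = 4.900·78/2 = 191.100000
base radius r_b = r_p·cos α = 191.100000·cos 18.263° = 181.473920
roll angle φ = 30.342° = 0.52956780 rad
x = r_b·(cos φ + φ·sin φ) = 181.473920·(0.86302548 + 0.52956780·0.50516039) = 205.163917
y = r_b·(sin φ − φ·cos φ) = 181.473920·(0.50516039 − 0.52956780·0.86302548) = 8.734319

x=205.163917 y=8.734319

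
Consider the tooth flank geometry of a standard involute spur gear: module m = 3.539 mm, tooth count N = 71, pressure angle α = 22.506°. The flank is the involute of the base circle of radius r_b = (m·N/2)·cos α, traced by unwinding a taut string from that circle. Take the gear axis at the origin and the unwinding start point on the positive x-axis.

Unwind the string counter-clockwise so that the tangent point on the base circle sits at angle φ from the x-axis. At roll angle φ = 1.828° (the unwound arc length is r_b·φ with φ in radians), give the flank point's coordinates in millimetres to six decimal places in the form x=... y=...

pitch radius r_p = m·N/2 = 3.539·71/2 = 125.634500
base radius r_b = r_p·cos α = 125.634500·cos 22.506° = 116.066108
roll angle φ = 1.828° = 0.03190462 rad
x = r_b·(cos φ + φ·sin φ) = 116.066108·(0.99949109 + 0.03190462·0.03189921) = 116.125165
y = r_b·(sin φ − φ·cos φ) = 116.066108·(0.03189921 − 0.03190462·0.99949109) = 0.001256

x=116.125165 y=0.001256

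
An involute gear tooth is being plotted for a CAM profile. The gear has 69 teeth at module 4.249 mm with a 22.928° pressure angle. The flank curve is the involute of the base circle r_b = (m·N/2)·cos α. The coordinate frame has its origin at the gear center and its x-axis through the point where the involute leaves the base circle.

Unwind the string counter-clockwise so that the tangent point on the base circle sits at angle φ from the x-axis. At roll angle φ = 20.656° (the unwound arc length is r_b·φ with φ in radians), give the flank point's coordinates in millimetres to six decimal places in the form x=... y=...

pitch radius r_p = m·N/2 = 4.249·69/2 = 146.590500
base radius r_b = r_p·cos α = 146.590500·cos 22.928° = 135.009137
roll angle φ = 20.656° = 0.36051521 rad
x = r_b·(cos φ + φ·sin φ) = 135.009137·(0.93571520 + 0.36051521·0.35275637) = 143.499759
y = r_b·(sin φ − φ·cos φ) = 135.009137·(0.35275637 − 0.36051521·0.93571520) = 2.081410

x=143.499759 y=2.081410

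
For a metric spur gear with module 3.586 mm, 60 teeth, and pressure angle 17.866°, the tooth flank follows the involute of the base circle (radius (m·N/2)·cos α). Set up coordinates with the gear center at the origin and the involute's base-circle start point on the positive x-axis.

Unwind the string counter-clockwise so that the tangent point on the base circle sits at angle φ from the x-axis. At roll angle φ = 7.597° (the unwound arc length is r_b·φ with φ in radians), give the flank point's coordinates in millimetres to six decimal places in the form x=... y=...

x=103.288246 y=0.079422

pitch radius r_p = m·N/2 = 3.586·60/2 = 107.580000
base radius r_b = r_p·cos α = 107.580000·cos 17.866° = 102.392129
roll angle φ = 7.597° = 0.13259266 rad
x = r_b·(cos φ + φ·sin φ) = 102.392129·(0.99122246 + 0.13259266·0.13220449) = 103.288246
y = r_b·(sin φ − φ·cos φ) = 102.392129·(0.13220449 − 0.13259266·0.99122246) = 0.079422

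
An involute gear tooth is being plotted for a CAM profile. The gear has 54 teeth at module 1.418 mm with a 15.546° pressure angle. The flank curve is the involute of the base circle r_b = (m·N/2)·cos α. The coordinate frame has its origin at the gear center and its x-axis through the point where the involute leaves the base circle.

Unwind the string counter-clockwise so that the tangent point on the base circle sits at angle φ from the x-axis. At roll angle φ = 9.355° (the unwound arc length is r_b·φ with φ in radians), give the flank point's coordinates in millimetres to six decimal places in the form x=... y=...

pitch radius r_p = m·N/2 = 1.418·54/2 = 38.286000
base radius r_b = r_p·cos α = 38.286000·cos 15.546° = 36.885329
roll angle φ = 9.355° = 0.16327555 rad
x = r_b·(cos φ + φ·sin φ) = 36.885329·(0.98670013 + 0.16327555·0.16255106) = 37.373719
y = r_b·(sin φ − φ·cos φ) = 36.885329·(0.16255106 − 0.16327555·0.98670013) = 0.053375

x=37.373719 y=0.053375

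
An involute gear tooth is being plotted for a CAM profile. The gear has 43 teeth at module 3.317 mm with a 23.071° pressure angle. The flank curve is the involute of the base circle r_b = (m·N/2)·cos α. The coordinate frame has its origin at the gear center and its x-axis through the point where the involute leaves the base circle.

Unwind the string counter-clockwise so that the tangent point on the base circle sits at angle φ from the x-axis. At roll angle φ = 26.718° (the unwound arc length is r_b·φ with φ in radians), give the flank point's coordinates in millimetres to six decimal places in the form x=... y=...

pitch radius r_p = m·N/2 = 3.317·43/2 = 71.315500
base radius r_b = r_p·cos α = 71.315500·cos 23.071° = 65.611683
roll angle φ = 26.718° = 0.46631707 rad
x = r_b·(cos φ + φ·sin φ) = 65.611683·(0.89323019 + 0.46631707·0.44959964) = 72.362218
y = r_b·(sin φ − φ·cos φ) = 65.611683·(0.44959964 − 0.46631707·0.89323019) = 2.169854

x=72.362218 y=2.169854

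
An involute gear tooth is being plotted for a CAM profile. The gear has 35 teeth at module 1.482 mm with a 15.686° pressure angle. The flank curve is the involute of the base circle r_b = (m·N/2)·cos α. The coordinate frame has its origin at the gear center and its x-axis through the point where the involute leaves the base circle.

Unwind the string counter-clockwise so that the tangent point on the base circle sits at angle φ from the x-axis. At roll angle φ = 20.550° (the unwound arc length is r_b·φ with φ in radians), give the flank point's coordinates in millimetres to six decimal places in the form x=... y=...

x=26.523865 y=0.379099

pitch radius r_p = m·N/2 = 1.482·35/2 = 25.935000
base radius r_b = r_p·cos α = 25.935000·cos 15.686° = 24.969125
roll angle φ = 20.550° = 0.35866516 rad
x = r_b·(cos φ + φ·sin φ) = 24.969125·(0.93636622 + 0.35866516·0.35102465) = 26.523865
y = r_b·(sin φ − φ·cos φ) = 24.969125·(0.35102465 − 0.35866516·0.93636622) = 0.379099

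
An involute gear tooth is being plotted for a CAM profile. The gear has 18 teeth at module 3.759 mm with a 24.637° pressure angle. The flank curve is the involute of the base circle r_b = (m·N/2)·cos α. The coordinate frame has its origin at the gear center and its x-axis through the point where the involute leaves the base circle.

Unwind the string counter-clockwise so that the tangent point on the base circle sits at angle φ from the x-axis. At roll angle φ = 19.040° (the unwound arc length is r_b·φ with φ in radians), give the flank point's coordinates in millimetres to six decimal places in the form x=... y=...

x=32.402614 y=0.372024

pitch radius r_p = m·N/2 = 3.759·18/2 = 33.831000
base radius r_b = r_p·cos α = 33.831000·cos 24.637° = 30.751266
roll angle φ = 19.040° = 0.33231069 rad
x = r_b·(cos φ + φ·sin φ) = 30.751266·(0.94529106 + 0.33231069·0.32622817) = 32.402614
y = r_b·(sin φ − φ·cos φ) = 30.751266·(0.32622817 − 0.33231069·0.94529106) = 0.372024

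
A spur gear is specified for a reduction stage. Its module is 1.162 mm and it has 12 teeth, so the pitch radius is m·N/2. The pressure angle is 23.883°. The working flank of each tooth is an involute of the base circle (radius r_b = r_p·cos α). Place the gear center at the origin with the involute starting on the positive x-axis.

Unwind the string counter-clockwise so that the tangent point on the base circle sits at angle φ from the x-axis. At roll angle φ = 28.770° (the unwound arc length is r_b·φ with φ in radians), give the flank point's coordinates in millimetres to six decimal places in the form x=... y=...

x=7.128747 y=0.262314

pitch radius r_p = m·N/2 = 1.162·12/2 = 6.972000
base radius r_b = r_p·cos α = 6.972000·cos 23.883° = 6.375016
roll angle φ = 28.770° = 0.50213123 rad
x = r_b·(cos φ + φ·sin φ) = 6.375016·(0.87655881 + 0.50213123·0.48129477) = 7.128747
y = r_b·(sin φ − φ·cos φ) = 6.375016·(0.48129477 − 0.50213123·0.87655881) = 0.262314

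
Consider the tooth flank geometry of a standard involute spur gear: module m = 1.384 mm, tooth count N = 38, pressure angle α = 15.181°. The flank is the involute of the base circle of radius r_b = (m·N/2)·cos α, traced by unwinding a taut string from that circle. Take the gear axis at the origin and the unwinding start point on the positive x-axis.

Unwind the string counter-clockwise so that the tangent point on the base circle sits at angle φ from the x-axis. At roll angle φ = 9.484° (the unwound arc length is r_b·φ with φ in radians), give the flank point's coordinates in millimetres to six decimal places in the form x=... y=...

x=25.723654 y=0.038261

pitch radius r_p = m·N/2 = 1.384·38/2 = 26.296000
base radius r_b = r_p·cos α = 26.296000·cos 15.181° = 25.378359
roll angle φ = 9.484° = 0.16552703 rad
x = r_b·(cos φ + φ·sin φ) = 25.378359·(0.98633165 + 0.16552703·0.16477218) = 25.723654
y = r_b·(sin φ − φ·cos φ) = 25.378359·(0.16477218 − 0.16552703·0.98633165) = 0.038261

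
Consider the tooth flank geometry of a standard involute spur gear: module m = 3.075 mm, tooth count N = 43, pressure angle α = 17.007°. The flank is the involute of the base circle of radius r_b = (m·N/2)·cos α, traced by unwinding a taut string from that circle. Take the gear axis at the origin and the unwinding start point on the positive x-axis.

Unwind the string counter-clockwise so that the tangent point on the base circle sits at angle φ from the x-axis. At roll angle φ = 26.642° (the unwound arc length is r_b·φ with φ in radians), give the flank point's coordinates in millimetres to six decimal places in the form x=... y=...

pitch radius r_p = m·N/2 = 3.075·43/2 = 66.112500
base radius r_b = r_p·cos α = 66.112500·cos 17.007° = 63.221336
roll angle φ = 26.642° = 0.46499062 rad
x = r_b·(cos φ + φ·sin φ) = 63.221336·(0.89382577 + 0.46499062·0.44841442) = 69.691045
y = r_b·(sin φ − φ·cos φ) = 63.221336·(0.44841442 − 0.46499062·0.89382577) = 2.073269

x=69.691045 y=2.073269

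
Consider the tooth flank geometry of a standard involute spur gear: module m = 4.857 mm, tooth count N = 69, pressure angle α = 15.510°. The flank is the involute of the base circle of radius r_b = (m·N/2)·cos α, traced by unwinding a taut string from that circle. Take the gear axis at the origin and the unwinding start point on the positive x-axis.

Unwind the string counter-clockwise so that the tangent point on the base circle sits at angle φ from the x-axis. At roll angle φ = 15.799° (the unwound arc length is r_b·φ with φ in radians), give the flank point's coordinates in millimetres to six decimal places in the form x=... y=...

x=167.486648 y=1.119878

pitch radius r_p = m·N/2 = 4.857·69/2 = 167.566500
base radius r_b = r_p·cos α = 167.566500·cos 15.510° = 161.464364
roll angle φ = 15.799° = 0.27574457 rad
x = r_b·(cos φ + φ·sin φ) = 161.464364·(0.96222275 + 0.27574457·0.27226345) = 167.486648
y = r_b·(sin φ − φ·cos φ) = 161.464364·(0.27226345 − 0.27574457·0.96222275) = 1.119878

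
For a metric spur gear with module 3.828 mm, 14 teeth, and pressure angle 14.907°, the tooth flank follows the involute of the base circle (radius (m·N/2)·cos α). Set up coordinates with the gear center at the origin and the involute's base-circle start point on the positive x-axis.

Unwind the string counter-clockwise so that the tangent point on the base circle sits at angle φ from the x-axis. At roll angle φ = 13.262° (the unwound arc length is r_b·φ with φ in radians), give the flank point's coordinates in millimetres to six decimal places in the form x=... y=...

pitch radius r_p = m·N/2 = 3.828·14/2 = 26.796000
base radius r_b = r_p·cos α = 26.796000·cos 14.907° = 25.894171
roll angle φ = 13.262° = 0.23146557 rad
x = r_b·(cos φ + φ·sin φ) = 25.894171·(0.97333123 + 0.23146557·0.22940425) = 26.578565
y = r_b·(sin φ − φ·cos φ) = 25.894171·(0.22940425 − 0.23146557·0.97333123) = 0.106466

x=26.578565 y=0.106466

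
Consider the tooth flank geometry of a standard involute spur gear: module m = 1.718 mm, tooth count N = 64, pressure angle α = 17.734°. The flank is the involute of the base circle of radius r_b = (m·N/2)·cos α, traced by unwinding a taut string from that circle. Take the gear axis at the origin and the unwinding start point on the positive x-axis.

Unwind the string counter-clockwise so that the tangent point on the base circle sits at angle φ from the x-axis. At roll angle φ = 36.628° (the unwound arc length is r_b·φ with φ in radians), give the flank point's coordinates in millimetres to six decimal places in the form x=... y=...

pitch radius r_p = m·N/2 = 1.718·64/2 = 54.976000
base radius r_b = r_p·cos α = 54.976000·cos 17.734° = 52.363590
roll angle φ = 36.628° = 0.63927920 rad
x = r_b·(cos φ + φ·sin φ) = 52.363590·(0.80252601 + 0.63927920·0.59661713) = 61.994874
y = r_b·(sin φ − φ·cos φ) = 52.363590·(0.59661713 − 0.63927920·0.80252601) = 4.376494

x=61.994874 y=4.376494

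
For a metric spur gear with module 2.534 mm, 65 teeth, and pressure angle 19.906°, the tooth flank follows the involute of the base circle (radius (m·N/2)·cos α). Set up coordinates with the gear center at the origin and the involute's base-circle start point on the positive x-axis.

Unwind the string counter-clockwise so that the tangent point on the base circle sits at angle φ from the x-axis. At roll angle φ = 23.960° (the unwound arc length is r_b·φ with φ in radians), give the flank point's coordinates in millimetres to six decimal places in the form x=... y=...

x=83.912038 y=1.854778

pitch radius r_p = m·N/2 = 2.534·65/2 = 82.355000
base radius r_b = r_p·cos α = 82.355000·cos 19.906° = 77.434493
roll angle φ = 23.960° = 0.41818089 rad
x = r_b·(cos φ + φ·sin φ) = 77.434493·(0.91382919 + 0.41818089·0.40609877) = 83.912038
y = r_b·(sin φ − φ·cos φ) = 77.434493·(0.40609877 − 0.41818089·0.91382919) = 1.854778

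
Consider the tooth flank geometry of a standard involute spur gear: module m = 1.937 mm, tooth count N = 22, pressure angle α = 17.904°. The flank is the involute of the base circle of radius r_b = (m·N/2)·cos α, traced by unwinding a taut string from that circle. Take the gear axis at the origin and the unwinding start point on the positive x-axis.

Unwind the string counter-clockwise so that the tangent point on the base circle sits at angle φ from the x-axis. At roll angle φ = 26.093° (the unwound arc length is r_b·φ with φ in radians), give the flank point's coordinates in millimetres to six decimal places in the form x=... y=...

pitch radius r_p = m·N/2 = 1.937·22/2 = 21.307000
base radius r_b = r_p·cos α = 21.307000·cos 17.904° = 20.275165
roll angle φ = 26.093° = 0.45540876 rad
x = r_b·(cos φ + φ·sin φ) = 20.275165·(0.89808132 + 0.45540876·0.43982945) = 22.269906
y = r_b·(sin φ − φ·cos φ) = 20.275165·(0.43982945 − 0.45540876·0.89808132) = 0.625192

x=22.269906 y=0.625192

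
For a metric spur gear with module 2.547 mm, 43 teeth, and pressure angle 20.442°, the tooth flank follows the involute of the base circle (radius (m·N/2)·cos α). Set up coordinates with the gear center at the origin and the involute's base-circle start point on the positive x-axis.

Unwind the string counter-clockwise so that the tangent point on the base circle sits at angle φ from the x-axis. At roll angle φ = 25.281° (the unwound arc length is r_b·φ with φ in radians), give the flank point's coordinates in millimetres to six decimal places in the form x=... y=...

x=56.066488 y=1.440900

pitch radius r_p = m·N/2 = 2.547·43/2 = 54.760500
base radius r_b = r_p·cos α = 54.760500·cos 20.442° = 51.312024
roll angle φ = 25.281° = 0.44123669 rad
x = r_b·(cos φ + φ·sin φ) = 51.312024·(0.90422422 + 0.44123669·0.42705803) = 56.066488
y = r_b·(sin φ − φ·cos φ) = 51.312024·(0.42705803 − 0.44123669·0.90422422) = 1.440900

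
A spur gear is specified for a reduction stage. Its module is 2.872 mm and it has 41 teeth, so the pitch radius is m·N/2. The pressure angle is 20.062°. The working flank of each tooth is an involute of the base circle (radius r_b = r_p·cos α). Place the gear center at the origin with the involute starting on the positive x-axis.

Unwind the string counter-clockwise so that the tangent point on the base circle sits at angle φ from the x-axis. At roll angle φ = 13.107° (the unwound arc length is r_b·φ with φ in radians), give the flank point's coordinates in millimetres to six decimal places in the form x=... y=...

pitch radius r_p = m·N/2 = 2.872·41/2 = 58.876000
base radius r_b = r_p·cos α = 58.876000·cos 20.062° = 55.303520
roll angle φ = 13.107° = 0.22876031 rad
x = r_b·(cos φ + φ·sin φ) = 55.303520·(0.97394827 + 0.22876031·0.22677030) = 56.731696
y = r_b·(sin φ − φ·cos φ) = 55.303520·(0.22677030 − 0.22876031·0.97394827) = 0.219533

x=56.731696 y=0.219533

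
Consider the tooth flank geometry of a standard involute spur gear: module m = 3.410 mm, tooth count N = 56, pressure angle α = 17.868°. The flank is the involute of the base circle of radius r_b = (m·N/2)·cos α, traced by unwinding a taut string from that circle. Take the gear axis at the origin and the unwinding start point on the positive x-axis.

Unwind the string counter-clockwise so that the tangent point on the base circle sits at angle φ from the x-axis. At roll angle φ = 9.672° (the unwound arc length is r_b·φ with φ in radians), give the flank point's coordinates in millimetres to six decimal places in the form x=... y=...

pitch radius r_p = m·N/2 = 3.410·56/2 = 95.480000
base radius r_b = r_p·cos α = 95.480000·cos 17.868° = 90.874610
roll angle φ = 9.672° = 0.16880825 rad
x = r_b·(cos φ + φ·sin φ) = 90.874610·(0.98578569 + 0.16880825·0.16800765) = 92.160192
y = r_b·(sin φ − φ·cos φ) = 90.874610·(0.16800765 − 0.16880825·0.98578569) = 0.145300

x=92.160192 y=0.145300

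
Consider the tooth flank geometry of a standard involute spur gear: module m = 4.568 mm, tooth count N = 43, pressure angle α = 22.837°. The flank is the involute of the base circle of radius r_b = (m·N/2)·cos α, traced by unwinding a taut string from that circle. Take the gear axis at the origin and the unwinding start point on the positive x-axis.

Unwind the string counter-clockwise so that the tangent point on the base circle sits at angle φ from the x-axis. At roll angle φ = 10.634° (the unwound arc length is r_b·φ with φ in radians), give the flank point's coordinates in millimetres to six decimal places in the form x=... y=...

x=92.058974 y=0.192228

pitch radius r_p = m·N/2 = 4.568·43/2 = 98.212000
base radius r_b = r_p·cos α = 98.212000·cos 22.837° = 90.513428
roll angle φ = 10.634° = 0.18559831 rad
x = r_b·(cos φ + φ·sin φ) = 90.513428·(0.98282602 + 0.18559831·0.18453460) = 92.058974
y = r_b·(sin φ − φ·cos φ) = 90.513428·(0.18453460 − 0.18559831·0.98282602) = 0.192228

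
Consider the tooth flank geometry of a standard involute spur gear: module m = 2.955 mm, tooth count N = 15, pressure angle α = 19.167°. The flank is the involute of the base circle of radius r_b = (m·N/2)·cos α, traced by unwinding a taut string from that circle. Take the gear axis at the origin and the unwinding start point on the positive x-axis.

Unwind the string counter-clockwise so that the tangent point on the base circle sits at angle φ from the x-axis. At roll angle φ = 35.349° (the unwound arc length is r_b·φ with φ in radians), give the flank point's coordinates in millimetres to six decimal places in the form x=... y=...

x=24.546852 y=1.577144

pitch radius r_p = m·N/2 = 2.955·15/2 = 22.162500
base radius r_b = r_p·cos α = 22.162500·cos 19.167° = 20.933936
roll angle φ = 35.349° = 0.61695644 rad
x = r_b·(cos φ + φ·sin φ) = 20.933936·(0.81564310 + 0.61695644·0.57855538) = 24.546852
y = r_b·(sin φ − φ·cos φ) = 20.933936·(0.57855538 − 0.61695644·0.81564310) = 1.577144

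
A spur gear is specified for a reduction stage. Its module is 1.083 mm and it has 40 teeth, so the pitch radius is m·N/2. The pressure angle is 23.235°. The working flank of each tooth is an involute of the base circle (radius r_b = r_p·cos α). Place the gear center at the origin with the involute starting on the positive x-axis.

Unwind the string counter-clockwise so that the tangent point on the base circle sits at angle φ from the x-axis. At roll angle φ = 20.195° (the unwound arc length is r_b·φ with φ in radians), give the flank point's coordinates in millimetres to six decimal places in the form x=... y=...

pitch radius r_p = m·N/2 = 1.083·40/2 = 21.660000
base radius r_b = r_p·cos α = 21.660000·cos 23.235° = 19.903255
roll angle φ = 20.195° = 0.35246924 rad
x = r_b·(cos φ + φ·sin φ) = 19.903255·(0.93852315 + 0.35246924·0.34521630) = 21.101457
y = r_b·(sin φ − φ·cos φ) = 19.903255·(0.34521630 − 0.35246924·0.93852315) = 0.286920

x=21.101457 y=0.286920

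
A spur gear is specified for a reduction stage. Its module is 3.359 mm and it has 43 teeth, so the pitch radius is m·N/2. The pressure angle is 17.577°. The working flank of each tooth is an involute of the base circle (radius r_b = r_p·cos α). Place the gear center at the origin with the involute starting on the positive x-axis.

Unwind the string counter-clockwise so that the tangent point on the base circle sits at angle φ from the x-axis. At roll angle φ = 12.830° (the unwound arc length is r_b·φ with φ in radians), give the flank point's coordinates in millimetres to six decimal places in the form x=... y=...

x=70.551266 y=0.256386

pitch radius r_p = m·N/2 = 3.359·43/2 = 72.218500
base radius r_b = r_p·cos α = 72.218500·cos 17.577° = 68.846761
roll angle φ = 12.830° = 0.22392574 rad
x = r_b·(cos φ + φ·sin φ) = 68.846761·(0.97503322 + 0.22392574·0.22205905) = 70.551266
y = r_b·(sin φ − φ·cos φ) = 68.846761·(0.22205905 − 0.22392574·0.97503322) = 0.256386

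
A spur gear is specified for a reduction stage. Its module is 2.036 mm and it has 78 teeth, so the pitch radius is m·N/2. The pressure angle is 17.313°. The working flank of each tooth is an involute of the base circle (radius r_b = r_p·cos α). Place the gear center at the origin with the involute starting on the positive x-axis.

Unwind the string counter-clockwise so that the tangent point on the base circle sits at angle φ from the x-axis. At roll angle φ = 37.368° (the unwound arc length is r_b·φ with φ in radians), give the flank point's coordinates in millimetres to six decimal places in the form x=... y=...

x=90.254539 y=6.716297

pitch radius r_p = m·N/2 = 2.036·78/2 = 79.404000
base radius r_b = r_p·cos α = 79.404000·cos 17.313° = 75.806467
roll angle φ = 37.368° = 0.65219463 rad
x = r_b·(cos φ + φ·sin φ) = 75.806467·(0.79475372 + 0.65219463·0.60693206) = 90.254539
y = r_b·(sin φ − φ·cos φ) = 75.806467·(0.60693206 − 0.65219463·0.79475372) = 6.716297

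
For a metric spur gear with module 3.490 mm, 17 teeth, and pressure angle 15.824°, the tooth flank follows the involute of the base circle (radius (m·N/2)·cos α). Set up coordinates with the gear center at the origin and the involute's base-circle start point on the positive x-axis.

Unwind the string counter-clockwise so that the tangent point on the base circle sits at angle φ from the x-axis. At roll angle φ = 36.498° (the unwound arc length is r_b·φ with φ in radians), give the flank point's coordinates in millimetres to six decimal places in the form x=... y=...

x=33.757157 y=2.360794

pitch radius r_p = m·N/2 = 3.490·17/2 = 29.665000
base radius r_b = r_p·cos α = 29.665000·cos 15.824° = 28.540811
roll angle φ = 36.498° = 0.63701027 rad
x = r_b·(cos φ + φ·sin φ) = 28.540811·(0.80387762 + 0.63701027·0.59479473) = 33.757157
y = r_b·(sin φ − φ·cos φ) = 28.540811·(0.59479473 − 0.63701027·0.80387762) = 2.360794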